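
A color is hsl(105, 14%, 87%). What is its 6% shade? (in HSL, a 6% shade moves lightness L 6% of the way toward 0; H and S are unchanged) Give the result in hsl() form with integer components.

hsl(105, 14%, 82%)

L moves 6% from 87 toward 0: 87 − 5.22 = 81.78 → 82.
H and S are unchanged.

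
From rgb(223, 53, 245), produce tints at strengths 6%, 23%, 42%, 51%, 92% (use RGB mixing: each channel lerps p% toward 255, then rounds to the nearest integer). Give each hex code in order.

6%: (223 + 1.92 = 224.92→225, 53 + 12.12 = 65.12→65, 245 + 0.6 = 245.6→246) → #E141F6
23%: (223 + 7.36 = 230.36→230, 53 + 46.46 = 99.46→99, 245 + 2.3 = 247.3→247) → #E663F7
42%: (223 + 13.44 = 236.44→236, 53 + 84.84 = 137.84→138, 245 + 4.2 = 249.2→249) → #EC8AF9
51%: (223 + 16.32 = 239.32→239, 53 + 103.02 = 156.02→156, 245 + 5.1 = 250.1→250) → #EF9CFA
92%: (223 + 29.44 = 252.44→252, 53 + 185.84 = 238.84→239, 245 + 9.2 = 254.2→254) → #FCEFFE

#E141F6, #E663F7, #EC8AF9, #EF9CFA, #FCEFFE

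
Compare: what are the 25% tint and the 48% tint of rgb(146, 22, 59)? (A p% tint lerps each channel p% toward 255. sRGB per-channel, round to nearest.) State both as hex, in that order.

#ad506c, #c68699

25% tint:
  R: 146 + 0.25×(255−146) = 146 + 27.25 = 173.25 → 173
  G: 22 + 58.25 = 80.25 → 80
  B: 59 + 0.25×(255−59) = 59 + 49 = 108 → 108
  → #ad506c
48% tint:
  R: 146 + 52.32 = 198.32 → 198
  G: 22 + 0.48×(255−22) = 22 + 111.84 = 133.84 → 134
  B: 59 + 94.08 = 153.08 → 153
  → #c68699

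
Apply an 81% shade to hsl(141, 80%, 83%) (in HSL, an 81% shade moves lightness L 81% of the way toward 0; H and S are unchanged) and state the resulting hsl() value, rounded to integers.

L moves 81% from 83 toward 0: 83 − 67.23 = 15.77 → 16.
H and S are unchanged.

hsl(141, 80%, 16%)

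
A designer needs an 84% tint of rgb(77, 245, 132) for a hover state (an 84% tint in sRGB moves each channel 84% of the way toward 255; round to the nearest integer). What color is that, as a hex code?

An 84% tint moves each channel 84% toward 255:
  R: 77 + 0.84×(255−77) = 77 + 149.52 = 226.52 → 227
  G: 245 + 8.4 = 253.4 → 253
  B: 132 + 103.32 = 235.32 → 235
rgb(227, 253, 235) = #E3FDEB.

#E3FDEB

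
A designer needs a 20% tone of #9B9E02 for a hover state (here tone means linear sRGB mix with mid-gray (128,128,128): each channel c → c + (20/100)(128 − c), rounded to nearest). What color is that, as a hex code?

#9B9E02 is rgb(155, 158, 2).
A 20% tone moves each channel 20% toward 128:
  R: 155 − 5.4 = 149.6 → 150
  G: 158 + 0.2×(128−158) = 158 − 6 = 152 → 152
  B: 2 + 0.2×(128−2) = 2 + 25.2 = 27.2 → 27
rgb(150, 152, 27) = #96981B.

#96981B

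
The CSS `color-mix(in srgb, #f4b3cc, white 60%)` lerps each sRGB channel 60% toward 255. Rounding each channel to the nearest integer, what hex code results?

#fbe1eb

#f4b3cc is rgb(244, 179, 204).
A 60% tint moves each channel 60% toward 255:
  R: 244 + 6.6 = 250.6 → 251
  G: 179 + 45.6 = 224.6 → 225
  B: 204 + 0.6×(255−204) = 204 + 30.6 = 234.6 → 235
rgb(251, 225, 235) = #fbe1eb.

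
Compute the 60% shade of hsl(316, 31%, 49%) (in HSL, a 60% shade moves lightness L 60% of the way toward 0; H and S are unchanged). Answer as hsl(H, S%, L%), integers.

L moves 60% from 49 toward 0: 49 − 29.4 = 19.6 → 20.
H and S are unchanged.

hsl(316, 31%, 20%)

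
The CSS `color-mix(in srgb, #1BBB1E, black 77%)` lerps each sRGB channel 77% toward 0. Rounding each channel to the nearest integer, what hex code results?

#1BBB1E is rgb(27, 187, 30).
Lerp each channel 77% toward 0:
  R: 27 + 0.77×(0−27) = 27 − 20.79 = 6.21 → 6
  G: 187 + 0.77×(0−187) = 187 − 143.99 = 43.01 → 43
  B: 30 − 23.1 = 6.9 → 7
rgb(6, 43, 7) = #062B07.

#062B07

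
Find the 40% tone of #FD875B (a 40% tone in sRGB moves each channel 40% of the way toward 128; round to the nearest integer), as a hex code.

#FD875B is rgb(253, 135, 91).
A 40% tone moves each channel 40% toward 128:
  R: 253 − 50 = 203 → 203
  G: 135 − 2.8 = 132.2 → 132
  B: 91 + 0.4×(128−91) = 91 + 14.8 = 105.8 → 106
rgb(203, 132, 106) = #CB846A.

#CB846A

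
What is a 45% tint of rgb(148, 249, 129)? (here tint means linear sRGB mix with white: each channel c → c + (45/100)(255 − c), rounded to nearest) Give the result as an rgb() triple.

rgb(196, 252, 186)

Per channel, c → c + 0.45(255 − c):
  R: 148 + 48.15 = 196.15 → 196
  G: 249 + 0.45×(255−249) = 249 + 2.7 = 251.7 → 252
  B: 129 + 0.45×(255−129) = 129 + 56.7 = 185.7 → 186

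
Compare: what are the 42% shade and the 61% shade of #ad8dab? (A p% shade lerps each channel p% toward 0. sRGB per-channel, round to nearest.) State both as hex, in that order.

#ad8dab is rgb(173, 141, 171).
42% shade:
  R: 173 + 0.42×(0−173) = 173 − 72.66 = 100.34 → 100
  G: 141 − 59.22 = 81.78 → 82
  B: 171 + 0.42×(0−171) = 171 − 71.82 = 99.18 → 99
  → #645263
61% shade:
  R: 173 − 105.53 = 67.47 → 67
  G: 141 − 86.01 = 54.99 → 55
  B: 171 + 0.61×(0−171) = 171 − 104.31 = 66.69 → 67
  → #433743

#645263, #433743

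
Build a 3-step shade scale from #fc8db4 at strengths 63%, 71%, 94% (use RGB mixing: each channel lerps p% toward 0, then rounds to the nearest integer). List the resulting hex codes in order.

#fc8db4 is rgb(252, 141, 180).
63%: (252 − 158.76 = 93.24→93, 141 − 88.83 = 52.17→52, 180 − 113.4 = 66.6→67) → #5d3443
71%: (252 − 178.92 = 73.08→73, 141 − 100.11 = 40.89→41, 180 − 127.8 = 52.2→52) → #492934
94%: (252 − 236.88 = 15.12→15, 141 − 132.54 = 8.46→8, 180 − 169.2 = 10.8→11) → #0f080b

#5d3443, #492934, #0f080b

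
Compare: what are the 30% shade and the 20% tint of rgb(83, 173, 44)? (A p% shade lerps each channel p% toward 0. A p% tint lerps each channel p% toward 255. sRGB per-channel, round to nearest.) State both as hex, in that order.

#3A791F, #75BD56

30% shade:
  R: 83 − 24.9 = 58.1 → 58
  G: 173 − 51.9 = 121.1 → 121
  B: 44 − 13.2 = 30.8 → 31
  → #3A791F
20% tint:
  R: 83 + 34.4 = 117.4 → 117
  G: 173 + 16.4 = 189.4 → 189
  B: 44 + 42.2 = 86.2 → 86
  → #75BD56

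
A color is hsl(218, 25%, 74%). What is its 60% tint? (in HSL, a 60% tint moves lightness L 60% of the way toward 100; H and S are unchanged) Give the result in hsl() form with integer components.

hsl(218, 25%, 90%)

L moves 60% from 74 toward 100: 74 + 15.6 = 89.6 → 90.
H and S are unchanged.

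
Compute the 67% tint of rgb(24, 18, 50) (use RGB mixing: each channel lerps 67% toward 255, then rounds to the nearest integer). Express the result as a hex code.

#B3B1BB

A 67% tint moves each channel 67% toward 255:
  R: 24 + 0.67×(255−24) = 24 + 154.77 = 178.77 → 179
  G: 18 + 0.67×(255−18) = 18 + 158.79 = 176.79 → 177
  B: 50 + 0.67×(255−50) = 50 + 137.35 = 187.35 → 187
rgb(179, 177, 187) = #B3B1BB.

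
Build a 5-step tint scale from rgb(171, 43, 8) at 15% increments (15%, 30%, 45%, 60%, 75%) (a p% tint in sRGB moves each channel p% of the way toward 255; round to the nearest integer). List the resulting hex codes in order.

15%: (171 + 12.6 = 183.6→184, 43 + 31.8 = 74.8→75, 8 + 37.05 = 45.05→45) → #b84b2d
30%: (171 + 25.2 = 196.2→196, 43 + 63.6 = 106.6→107, 8 + 74.1 = 82.1→82) → #c46b52
45%: (171 + 37.8 = 208.8→209, 43 + 95.4 = 138.4→138, 8 + 111.15 = 119.15→119) → #d18a77
60%: (171 + 50.4 = 221.4→221, 43 + 127.2 = 170.2→170, 8 + 148.2 = 156.2→156) → #ddaa9c
75%: (171 + 63 = 234→234, 43 + 159 = 202→202, 8 + 185.25 = 193.25→193) → #eacac1

#b84b2d, #c46b52, #d18a77, #ddaa9c, #eacac1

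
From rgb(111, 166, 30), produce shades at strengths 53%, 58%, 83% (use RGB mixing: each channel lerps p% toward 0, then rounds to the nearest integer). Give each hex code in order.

#344E0E, #2F460D, #131C05

53%: (111 − 58.83 = 52.17→52, 166 − 87.98 = 78.02→78, 30 − 15.9 = 14.1→14) → #344E0E
58%: (111 − 64.38 = 46.62→47, 166 − 96.28 = 69.72→70, 30 − 17.4 = 12.6→13) → #2F460D
83%: (111 − 92.13 = 18.87→19, 166 − 137.78 = 28.22→28, 30 − 24.9 = 5.1→5) → #131C05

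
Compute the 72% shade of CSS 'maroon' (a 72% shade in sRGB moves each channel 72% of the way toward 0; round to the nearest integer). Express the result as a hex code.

#240000

CSS maroon is rgb(128, 0, 0).
A 72% shade moves each channel 72% toward 0:
  R: 128 + 0.72×(0−128) = 128 − 92.16 = 35.84 → 36
  G: 0 + 0 = 0 → 0
  B: 0 + 0 = 0 → 0
rgb(36, 0, 0) = #240000.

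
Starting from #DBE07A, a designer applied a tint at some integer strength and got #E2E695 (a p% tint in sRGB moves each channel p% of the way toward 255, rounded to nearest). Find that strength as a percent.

20%

#DBE07A is rgb(219, 224, 122); #E2E695 is rgb(226, 230, 149).
On the B channel (widest range): 149 ≈ 122 + (p/100)(255 − 122), so p ≈ 100×(149 − 122)/(255 − 122) = 2700/133 = 20.30.
p = 20 reproduces all three channels after rounding.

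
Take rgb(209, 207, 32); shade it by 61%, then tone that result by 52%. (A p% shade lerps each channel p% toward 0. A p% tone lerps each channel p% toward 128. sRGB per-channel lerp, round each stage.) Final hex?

Lerp each channel 61% toward 0:
  R: 209 − 127.49 = 81.51 → 82
  G: 207 + 0.61×(0−207) = 207 − 126.27 = 80.73 → 81
  B: 32 + 0.61×(0−32) = 32 − 19.52 = 12.48 → 12
After the shade: rgb(82, 81, 12) = #52510C.
Lerp each channel 52% toward 128:
  R: 82 + 23.92 = 105.92 → 106
  G: 81 + 0.52×(128−81) = 81 + 24.44 = 105.44 → 105
  B: 12 + 60.32 = 72.32 → 72
rgb(106, 105, 72) = #6A6948.

#6A6948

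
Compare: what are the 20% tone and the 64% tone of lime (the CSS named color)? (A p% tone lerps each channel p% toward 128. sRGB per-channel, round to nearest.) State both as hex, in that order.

CSS lime is rgb(0, 255, 0).
20% tone:
  R: 0 + 0.2×(128−0) = 0 + 25.6 = 25.6 → 26
  G: 255 − 25.4 = 229.6 → 230
  B: 0 + 0.2×(128−0) = 0 + 25.6 = 25.6 → 26
  → #1AE61A
64% tone:
  R: 0 + 81.92 = 81.92 → 82
  G: 255 + 0.64×(128−255) = 255 − 81.28 = 173.72 → 174
  B: 0 + 0.64×(128−0) = 0 + 81.92 = 81.92 → 82
  → #52AE52

#1AE61A, #52AE52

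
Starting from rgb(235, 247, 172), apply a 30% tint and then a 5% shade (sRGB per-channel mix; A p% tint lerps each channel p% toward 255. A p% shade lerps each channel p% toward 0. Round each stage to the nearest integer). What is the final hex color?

#e5edbb

Per channel, c → c + 0.3(255 − c):
  R: 235 + 0.3×(255−235) = 235 + 6 = 241 → 241
  G: 247 + 0.3×(255−247) = 247 + 2.4 = 249.4 → 249
  B: 172 + 0.3×(255−172) = 172 + 24.9 = 196.9 → 197
After the tint: rgb(241, 249, 197) = #f1f9c5.
A 5% shade moves each channel 5% toward 0:
  R: 241 + 0.05×(0−241) = 241 − 12.05 = 228.95 → 229
  G: 249 − 12.45 = 236.55 → 237
  B: 197 − 9.85 = 187.15 → 187
rgb(229, 237, 187) = #e5edbb.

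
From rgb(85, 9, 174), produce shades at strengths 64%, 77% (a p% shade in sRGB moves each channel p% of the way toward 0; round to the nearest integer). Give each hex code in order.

#1F033F, #140228

64%: (85 − 54.4 = 30.6→31, 9 − 5.76 = 3.24→3, 174 − 111.36 = 62.64→63) → #1F033F
77%: (85 − 65.45 = 19.55→20, 9 − 6.93 = 2.07→2, 174 − 133.98 = 40.02→40) → #140228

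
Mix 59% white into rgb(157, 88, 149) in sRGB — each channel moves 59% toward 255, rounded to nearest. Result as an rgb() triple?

Per channel, c → c + 0.59(255 − c):
  R: 157 + 57.82 = 214.82 → 215
  G: 88 + 0.59×(255−88) = 88 + 98.53 = 186.53 → 187
  B: 149 + 0.59×(255−149) = 149 + 62.54 = 211.54 → 212

rgb(215, 187, 212)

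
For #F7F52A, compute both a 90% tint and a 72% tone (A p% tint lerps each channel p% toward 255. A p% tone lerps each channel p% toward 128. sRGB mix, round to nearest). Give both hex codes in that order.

#FEFEEA, #A1A168

#F7F52A is rgb(247, 245, 42).
90% tint:
  R: 247 + 0.9×(255−247) = 247 + 7.2 = 254.2 → 254
  G: 245 + 9 = 254 → 254
  B: 42 + 0.9×(255−42) = 42 + 191.7 = 233.7 → 234
  → #FEFEEA
72% tone:
  R: 247 + 0.72×(128−247) = 247 − 85.68 = 161.32 → 161
  G: 245 + 0.72×(128−245) = 245 − 84.24 = 160.76 → 161
  B: 42 + 61.92 = 103.92 → 104
  → #A1A168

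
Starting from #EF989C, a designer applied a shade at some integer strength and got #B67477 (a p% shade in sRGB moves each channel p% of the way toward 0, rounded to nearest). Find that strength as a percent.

#EF989C is rgb(239, 152, 156); #B67477 is rgb(182, 116, 119).
On the R channel (widest range): 182 ≈ 239 + (p/100)(0 − 239), so p ≈ 100×(182 − 239)/(0 − 239) = -5700/-239 = 23.85.
p = 24 reproduces all three channels after rounding.

24%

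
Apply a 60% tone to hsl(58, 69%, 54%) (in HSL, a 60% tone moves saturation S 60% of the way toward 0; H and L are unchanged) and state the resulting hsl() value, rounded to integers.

hsl(58, 28%, 54%)

S moves 60% from 69 toward 0: 69 − 41.4 = 27.6 → 28.
H and L are unchanged.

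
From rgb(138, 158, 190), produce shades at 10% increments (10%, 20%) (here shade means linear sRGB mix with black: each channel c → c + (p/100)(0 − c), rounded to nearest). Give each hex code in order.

#7c8eab, #6e7e98

10%: (138 − 13.8 = 124.2→124, 158 − 15.8 = 142.2→142, 190 − 19 = 171→171) → #7c8eab
20%: (138 − 27.6 = 110.4→110, 158 − 31.6 = 126.4→126, 190 − 38 = 152→152) → #6e7e98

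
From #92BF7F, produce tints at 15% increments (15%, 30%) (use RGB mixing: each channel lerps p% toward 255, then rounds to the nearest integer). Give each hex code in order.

#A2C992, #B3D2A5

#92BF7F is rgb(146, 191, 127).
15%: (146 + 16.35 = 162.35→162, 191 + 9.6 = 200.6→201, 127 + 19.2 = 146.2→146) → #A2C992
30%: (146 + 32.7 = 178.7→179, 191 + 19.2 = 210.2→210, 127 + 38.4 = 165.4→165) → #B3D2A5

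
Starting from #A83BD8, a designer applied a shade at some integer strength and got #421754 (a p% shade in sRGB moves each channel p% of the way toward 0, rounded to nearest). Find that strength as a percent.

#A83BD8 is rgb(168, 59, 216); #421754 is rgb(66, 23, 84).
On the B channel (widest range): 84 ≈ 216 + (p/100)(0 − 216), so p ≈ 100×(84 − 216)/(0 − 216) = -13200/-216 = 61.11.
p = 61 reproduces all three channels after rounding.

61%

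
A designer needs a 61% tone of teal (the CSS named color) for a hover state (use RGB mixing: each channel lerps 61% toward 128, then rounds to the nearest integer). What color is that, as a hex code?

CSS teal is rgb(0, 128, 128).
Per channel, c → c + 0.61(128 − c):
  R: 0 + 0.61×(128−0) = 0 + 78.08 = 78.08 → 78
  G: 128 + 0.61×(128−128) = 128 + 0 = 128 → 128
  B: 128 + 0.61×(128−128) = 128 + 0 = 128 → 128
rgb(78, 128, 128) = #4E8080.

#4E8080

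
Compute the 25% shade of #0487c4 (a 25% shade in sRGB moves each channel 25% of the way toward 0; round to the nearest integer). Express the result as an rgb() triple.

#0487c4 is rgb(4, 135, 196).
Per channel, c → c + 0.25(0 − c):
  R: 4 − 1 = 3 → 3
  G: 135 + 0.25×(0−135) = 135 − 33.75 = 101.25 → 101
  B: 196 + 0.25×(0−196) = 196 − 49 = 147 → 147

rgb(3, 101, 147)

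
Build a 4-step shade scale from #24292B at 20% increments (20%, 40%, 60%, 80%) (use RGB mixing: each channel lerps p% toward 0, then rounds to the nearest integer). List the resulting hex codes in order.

#24292B is rgb(36, 41, 43).
20%: (36 − 7.2 = 28.8→29, 41 − 8.2 = 32.8→33, 43 − 8.6 = 34.4→34) → #1D2122
40%: (36 − 14.4 = 21.6→22, 41 − 16.4 = 24.6→25, 43 − 17.2 = 25.8→26) → #16191A
60%: (36 − 21.6 = 14.4→14, 41 − 24.6 = 16.4→16, 43 − 25.8 = 17.2→17) → #0E1011
80%: (36 − 28.8 = 7.2→7, 41 − 32.8 = 8.2→8, 43 − 34.4 = 8.6→9) → #070809

#1D2122, #16191A, #0E1011, #070809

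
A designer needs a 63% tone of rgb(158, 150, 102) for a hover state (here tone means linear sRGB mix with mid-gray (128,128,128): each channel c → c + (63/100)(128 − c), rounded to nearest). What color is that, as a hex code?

A 63% tone moves each channel 63% toward 128:
  R: 158 + 0.63×(128−158) = 158 − 18.9 = 139.1 → 139
  G: 150 + 0.63×(128−150) = 150 − 13.86 = 136.14 → 136
  B: 102 + 16.38 = 118.38 → 118
rgb(139, 136, 118) = #8b8876.

#8b8876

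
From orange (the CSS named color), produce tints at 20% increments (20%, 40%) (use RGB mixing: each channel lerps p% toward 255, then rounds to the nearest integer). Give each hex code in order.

CSS orange is rgb(255, 165, 0).
20%: (255→255, 165 + 18 = 183→183, 0 + 51 = 51→51) → #ffb733
40%: (255→255, 165 + 36 = 201→201, 0 + 102 = 102→102) → #ffc966

#ffb733, #ffc966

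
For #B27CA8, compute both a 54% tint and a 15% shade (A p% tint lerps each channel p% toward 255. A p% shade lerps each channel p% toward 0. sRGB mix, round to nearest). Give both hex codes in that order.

#DCC3D7, #97698F

#B27CA8 is rgb(178, 124, 168).
54% tint:
  R: 178 + 41.58 = 219.58 → 220
  G: 124 + 0.54×(255−124) = 124 + 70.74 = 194.74 → 195
  B: 168 + 0.54×(255−168) = 168 + 46.98 = 214.98 → 215
  → #DCC3D7
15% shade:
  R: 178 − 26.7 = 151.3 → 151
  G: 124 − 18.6 = 105.4 → 105
  B: 168 + 0.15×(0−168) = 168 − 25.2 = 142.8 → 143
  → #97698F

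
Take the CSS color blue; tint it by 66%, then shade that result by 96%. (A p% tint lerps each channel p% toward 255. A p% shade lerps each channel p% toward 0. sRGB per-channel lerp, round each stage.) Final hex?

CSS blue is rgb(0, 0, 255).
Per channel, c → c + 0.66(255 − c):
  R: 0 + 0.66×(255−0) = 0 + 168.3 = 168.3 → 168
  G: 0 + 168.3 = 168.3 → 168
  B: 255 + 0 = 255 → 255
After the tint: rgb(168, 168, 255) = #A8A8FF.
A 96% shade moves each channel 96% toward 0:
  R: 168 − 161.28 = 6.72 → 7
  G: 168 − 161.28 = 6.72 → 7
  B: 255 − 244.8 = 10.2 → 10
rgb(7, 7, 10) = #07070A.

#07070A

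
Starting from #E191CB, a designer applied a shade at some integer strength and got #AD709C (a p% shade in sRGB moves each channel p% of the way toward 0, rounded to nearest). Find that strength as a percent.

23%

#E191CB is rgb(225, 145, 203); #AD709C is rgb(173, 112, 156).
On the R channel (widest range): 173 ≈ 225 + (p/100)(0 − 225), so p ≈ 100×(173 − 225)/(0 − 225) = -5200/-225 = 23.11.
p = 23 reproduces all three channels after rounding.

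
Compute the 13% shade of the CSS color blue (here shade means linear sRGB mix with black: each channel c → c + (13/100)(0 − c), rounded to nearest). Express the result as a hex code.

#0000DE

CSS blue is rgb(0, 0, 255).
Per channel, c → c + 0.13(0 − c):
  R: 0 + 0.13×(0−0) = 0 + 0 = 0 → 0
  G: 0 + 0.13×(0−0) = 0 + 0 = 0 → 0
  B: 255 − 33.15 = 221.85 → 222
rgb(0, 0, 222) = #0000DE.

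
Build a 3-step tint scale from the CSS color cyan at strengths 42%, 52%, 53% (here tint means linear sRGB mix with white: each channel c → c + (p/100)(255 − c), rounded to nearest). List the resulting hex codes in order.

#6bffff, #85ffff, #87ffff

CSS cyan is rgb(0, 255, 255).
42%: (0 + 107.1 = 107.1→107, 255→255, 255→255) → #6bffff
52%: (0 + 132.6 = 132.6→133, 255→255, 255→255) → #85ffff
53%: (0 + 135.15 = 135.15→135, 255→255, 255→255) → #87ffff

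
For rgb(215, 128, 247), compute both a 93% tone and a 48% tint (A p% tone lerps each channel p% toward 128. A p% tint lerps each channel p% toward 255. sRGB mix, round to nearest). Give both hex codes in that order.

#868088, #EABDFB

93% tone:
  R: 215 − 80.91 = 134.09 → 134
  G: 128 + 0.93×(128−128) = 128 + 0 = 128 → 128
  B: 247 − 110.67 = 136.33 → 136
  → #868088
48% tint:
  R: 215 + 19.2 = 234.2 → 234
  G: 128 + 60.96 = 188.96 → 189
  B: 247 + 3.84 = 250.84 → 251
  → #EABDFB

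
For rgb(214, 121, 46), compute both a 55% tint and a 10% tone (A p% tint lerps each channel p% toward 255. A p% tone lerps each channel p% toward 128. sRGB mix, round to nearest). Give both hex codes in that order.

#EDC3A1, #CD7A36

55% tint:
  R: 214 + 22.55 = 236.55 → 237
  G: 121 + 0.55×(255−121) = 121 + 73.7 = 194.7 → 195
  B: 46 + 0.55×(255−46) = 46 + 114.95 = 160.95 → 161
  → #EDC3A1
10% tone:
  R: 214 + 0.1×(128−214) = 214 − 8.6 = 205.4 → 205
  G: 121 + 0.7 = 121.7 → 122
  B: 46 + 8.2 = 54.2 → 54
  → #CD7A36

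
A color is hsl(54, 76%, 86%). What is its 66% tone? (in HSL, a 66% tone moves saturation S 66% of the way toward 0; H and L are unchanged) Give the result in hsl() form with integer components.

S moves 66% from 76 toward 0: 76 − 50.16 = 25.84 → 26.
H and L are unchanged.

hsl(54, 26%, 86%)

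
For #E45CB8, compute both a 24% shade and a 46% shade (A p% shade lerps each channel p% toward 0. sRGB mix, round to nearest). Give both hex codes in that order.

#AD468C, #7B3263

#E45CB8 is rgb(228, 92, 184).
24% shade:
  R: 228 + 0.24×(0−228) = 228 − 54.72 = 173.28 → 173
  G: 92 + 0.24×(0−92) = 92 − 22.08 = 69.92 → 70
  B: 184 − 44.16 = 139.84 → 140
  → #AD468C
46% shade:
  R: 228 − 104.88 = 123.12 → 123
  G: 92 − 42.32 = 49.68 → 50
  B: 184 − 84.64 = 99.36 → 99
  → #7B3263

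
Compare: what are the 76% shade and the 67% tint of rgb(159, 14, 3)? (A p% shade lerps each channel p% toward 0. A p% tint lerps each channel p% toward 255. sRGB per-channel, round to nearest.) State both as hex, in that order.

#260301, #DFAFAC

76% shade:
  R: 159 − 120.84 = 38.16 → 38
  G: 14 + 0.76×(0−14) = 14 − 10.64 = 3.36 → 3
  B: 3 − 2.28 = 0.72 → 1
  → #260301
67% tint:
  R: 159 + 0.67×(255−159) = 159 + 64.32 = 223.32 → 223
  G: 14 + 161.47 = 175.47 → 175
  B: 3 + 0.67×(255−3) = 3 + 168.84 = 171.84 → 172
  → #DFAFAC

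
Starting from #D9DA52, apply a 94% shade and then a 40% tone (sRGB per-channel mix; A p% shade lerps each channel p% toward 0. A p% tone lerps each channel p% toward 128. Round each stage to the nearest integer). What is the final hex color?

#D9DA52 is rgb(217, 218, 82).
A 94% shade moves each channel 94% toward 0:
  R: 217 + 0.94×(0−217) = 217 − 203.98 = 13.02 → 13
  G: 218 + 0.94×(0−218) = 218 − 204.92 = 13.08 → 13
  B: 82 + 0.94×(0−82) = 82 − 77.08 = 4.92 → 5
After the shade: rgb(13, 13, 5) = #0D0D05.
Lerp each channel 40% toward 128:
  R: 13 + 0.4×(128−13) = 13 + 46 = 59 → 59
  G: 13 + 0.4×(128−13) = 13 + 46 = 59 → 59
  B: 5 + 0.4×(128−5) = 5 + 49.2 = 54.2 → 54
rgb(59, 59, 54) = #3B3B36.

#3B3B36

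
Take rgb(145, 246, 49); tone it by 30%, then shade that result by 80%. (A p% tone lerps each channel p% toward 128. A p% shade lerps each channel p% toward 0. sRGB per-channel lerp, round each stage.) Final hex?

A 30% tone moves each channel 30% toward 128:
  R: 145 − 5.1 = 139.9 → 140
  G: 246 − 35.4 = 210.6 → 211
  B: 49 + 23.7 = 72.7 → 73
After the tone: rgb(140, 211, 73) = #8CD349.
An 80% shade moves each channel 80% toward 0:
  R: 140 − 112 = 28 → 28
  G: 211 − 168.8 = 42.2 → 42
  B: 73 − 58.4 = 14.6 → 15
rgb(28, 42, 15) = #1C2A0F.

#1C2A0F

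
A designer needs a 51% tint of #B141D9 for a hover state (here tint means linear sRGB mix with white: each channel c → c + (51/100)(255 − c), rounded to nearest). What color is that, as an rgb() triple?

#B141D9 is rgb(177, 65, 217).
A 51% tint moves each channel 51% toward 255:
  R: 177 + 0.51×(255−177) = 177 + 39.78 = 216.78 → 217
  G: 65 + 0.51×(255−65) = 65 + 96.9 = 161.9 → 162
  B: 217 + 19.38 = 236.38 → 236

rgb(217, 162, 236)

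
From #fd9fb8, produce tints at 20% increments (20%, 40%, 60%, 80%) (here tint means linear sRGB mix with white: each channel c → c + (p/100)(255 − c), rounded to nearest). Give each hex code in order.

#fd9fb8 is rgb(253, 159, 184).
20%: (253→253, 159 + 19.2 = 178.2→178, 184 + 14.2 = 198.2→198) → #fdb2c6
40%: (253 + 0.8 = 253.8→254, 159 + 38.4 = 197.4→197, 184 + 28.4 = 212.4→212) → #fec5d4
60%: (253 + 1.2 = 254.2→254, 159 + 57.6 = 216.6→217, 184 + 42.6 = 226.6→227) → #fed9e3
80%: (253 + 1.6 = 254.6→255, 159 + 76.8 = 235.8→236, 184 + 56.8 = 240.8→241) → #ffecf1

#fdb2c6, #fec5d4, #fed9e3, #ffecf1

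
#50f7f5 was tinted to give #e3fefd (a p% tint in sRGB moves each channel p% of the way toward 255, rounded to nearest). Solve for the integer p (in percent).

#50f7f5 is rgb(80, 247, 245); #e3fefd is rgb(227, 254, 253).
On the R channel (widest range): 227 ≈ 80 + (p/100)(255 − 80), so p ≈ 100×(227 − 80)/(255 − 80) = 14700/175 = 84.00.
p = 84 reproduces all three channels after rounding.

84%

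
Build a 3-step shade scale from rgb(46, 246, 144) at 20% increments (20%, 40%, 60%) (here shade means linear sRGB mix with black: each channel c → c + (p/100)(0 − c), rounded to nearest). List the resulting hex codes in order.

20%: (46 − 9.2 = 36.8→37, 246 − 49.2 = 196.8→197, 144 − 28.8 = 115.2→115) → #25C573
40%: (46 − 18.4 = 27.6→28, 246 − 98.4 = 147.6→148, 144 − 57.6 = 86.4→86) → #1C9456
60%: (46 − 27.6 = 18.4→18, 246 − 147.6 = 98.4→98, 144 − 86.4 = 57.6→58) → #12623A

#25C573, #1C9456, #12623A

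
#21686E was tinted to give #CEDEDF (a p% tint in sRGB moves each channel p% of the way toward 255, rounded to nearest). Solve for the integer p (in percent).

#21686E is rgb(33, 104, 110); #CEDEDF is rgb(206, 222, 223).
On the R channel (widest range): 206 ≈ 33 + (p/100)(255 − 33), so p ≈ 100×(206 − 33)/(255 − 33) = 17300/222 = 77.93.
p = 78 reproduces all three channels after rounding.

78%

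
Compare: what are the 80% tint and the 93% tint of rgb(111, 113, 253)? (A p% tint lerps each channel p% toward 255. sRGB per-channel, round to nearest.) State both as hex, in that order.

80% tint:
  R: 111 + 0.8×(255−111) = 111 + 115.2 = 226.2 → 226
  G: 113 + 113.6 = 226.6 → 227
  B: 253 + 0.8×(255−253) = 253 + 1.6 = 254.6 → 255
  → #e2e3ff
93% tint:
  R: 111 + 0.93×(255−111) = 111 + 133.92 = 244.92 → 245
  G: 113 + 0.93×(255−113) = 113 + 132.06 = 245.06 → 245
  B: 253 + 0.93×(255−253) = 253 + 1.86 = 254.86 → 255
  → #f5f5ff

#e2e3ff, #f5f5ff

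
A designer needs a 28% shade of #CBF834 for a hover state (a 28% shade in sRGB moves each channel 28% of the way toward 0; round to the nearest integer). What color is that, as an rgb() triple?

#CBF834 is rgb(203, 248, 52).
A 28% shade moves each channel 28% toward 0:
  R: 203 − 56.84 = 146.16 → 146
  G: 248 − 69.44 = 178.56 → 179
  B: 52 − 14.56 = 37.44 → 37

rgb(146, 179, 37)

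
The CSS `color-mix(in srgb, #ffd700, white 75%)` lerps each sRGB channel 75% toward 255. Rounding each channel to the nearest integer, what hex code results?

#fff5bf

#ffd700 is rgb(255, 215, 0).
Lerp each channel 75% toward 255:
  R: 255 + 0 = 255 → 255
  G: 215 + 0.75×(255−215) = 215 + 30 = 245 → 245
  B: 0 + 191.25 = 191.25 → 191
rgb(255, 245, 191) = #fff5bf.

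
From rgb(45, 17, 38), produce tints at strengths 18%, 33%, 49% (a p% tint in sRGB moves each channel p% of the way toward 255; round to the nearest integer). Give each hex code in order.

18%: (45 + 37.8 = 82.8→83, 17 + 42.84 = 59.84→60, 38 + 39.06 = 77.06→77) → #533C4D
33%: (45 + 69.3 = 114.3→114, 17 + 78.54 = 95.54→96, 38 + 71.61 = 109.61→110) → #72606E
49%: (45 + 102.9 = 147.9→148, 17 + 116.62 = 133.62→134, 38 + 106.33 = 144.33→144) → #948690

#533C4D, #72606E, #948690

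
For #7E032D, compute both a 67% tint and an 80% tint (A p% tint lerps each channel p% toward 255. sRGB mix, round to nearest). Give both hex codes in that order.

#7E032D is rgb(126, 3, 45).
67% tint:
  R: 126 + 86.43 = 212.43 → 212
  G: 3 + 168.84 = 171.84 → 172
  B: 45 + 140.7 = 185.7 → 186
  → #D4ACBA
80% tint:
  R: 126 + 0.8×(255−126) = 126 + 103.2 = 229.2 → 229
  G: 3 + 201.6 = 204.6 → 205
  B: 45 + 0.8×(255−45) = 45 + 168 = 213 → 213
  → #E5CDD5

#D4ACBA, #E5CDD5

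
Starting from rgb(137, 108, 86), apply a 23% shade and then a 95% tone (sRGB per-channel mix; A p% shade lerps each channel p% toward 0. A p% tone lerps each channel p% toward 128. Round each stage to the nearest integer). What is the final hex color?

Lerp each channel 23% toward 0:
  R: 137 + 0.23×(0−137) = 137 − 31.51 = 105.49 → 105
  G: 108 + 0.23×(0−108) = 108 − 24.84 = 83.16 → 83
  B: 86 + 0.23×(0−86) = 86 − 19.78 = 66.22 → 66
After the shade: rgb(105, 83, 66) = #695342.
Per channel, c → c + 0.95(128 − c):
  R: 105 + 21.85 = 126.85 → 127
  G: 83 + 42.75 = 125.75 → 126
  B: 66 + 58.9 = 124.9 → 125
rgb(127, 126, 125) = #7F7E7D.

#7F7E7D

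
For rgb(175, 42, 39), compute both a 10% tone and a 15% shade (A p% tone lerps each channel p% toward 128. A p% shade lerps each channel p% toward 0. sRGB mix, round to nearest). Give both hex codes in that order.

10% tone:
  R: 175 + 0.1×(128−175) = 175 − 4.7 = 170.3 → 170
  G: 42 + 0.1×(128−42) = 42 + 8.6 = 50.6 → 51
  B: 39 + 8.9 = 47.9 → 48
  → #AA3330
15% shade:
  R: 175 + 0.15×(0−175) = 175 − 26.25 = 148.75 → 149
  G: 42 − 6.3 = 35.7 → 36
  B: 39 − 5.85 = 33.15 → 33
  → #952421

#AA3330, #952421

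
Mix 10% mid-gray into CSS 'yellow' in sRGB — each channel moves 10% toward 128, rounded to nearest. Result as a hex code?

#F2F20D

CSS yellow is rgb(255, 255, 0).
Per channel, c → c + 0.1(128 − c):
  R: 255 + 0.1×(128−255) = 255 − 12.7 = 242.3 → 242
  G: 255 − 12.7 = 242.3 → 242
  B: 0 + 0.1×(128−0) = 0 + 12.8 = 12.8 → 13
rgb(242, 242, 13) = #F2F20D.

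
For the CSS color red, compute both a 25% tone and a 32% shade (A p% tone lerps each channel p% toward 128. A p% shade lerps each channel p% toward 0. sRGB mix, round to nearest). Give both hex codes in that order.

#df2020, #ad0000

CSS red is rgb(255, 0, 0).
25% tone:
  R: 255 − 31.75 = 223.25 → 223
  G: 0 + 32 = 32 → 32
  B: 0 + 0.25×(128−0) = 0 + 32 = 32 → 32
  → #df2020
32% shade:
  R: 255 − 81.6 = 173.4 → 173
  G: 0 + 0.32×(0−0) = 0 + 0 = 0 → 0
  B: 0 + 0 = 0 → 0
  → #ad0000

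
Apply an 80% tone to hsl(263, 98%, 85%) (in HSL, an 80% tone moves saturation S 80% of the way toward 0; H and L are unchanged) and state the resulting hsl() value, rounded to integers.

S moves 80% from 98 toward 0: 98 − 78.4 = 19.6 → 20.
H and L are unchanged.

hsl(263, 20%, 85%)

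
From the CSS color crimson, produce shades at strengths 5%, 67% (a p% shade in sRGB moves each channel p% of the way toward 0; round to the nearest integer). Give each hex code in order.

#D11339, #490714

CSS crimson is rgb(220, 20, 60).
5%: (220 − 11 = 209→209, 20 − 1 = 19→19, 60 − 3 = 57→57) → #D11339
67%: (220 − 147.4 = 72.6→73, 20 − 13.4 = 6.6→7, 60 − 40.2 = 19.8→20) → #490714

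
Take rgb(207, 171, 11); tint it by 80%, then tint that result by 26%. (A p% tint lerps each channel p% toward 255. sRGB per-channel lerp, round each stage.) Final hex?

#f8f2db

An 80% tint moves each channel 80% toward 255:
  R: 207 + 0.8×(255−207) = 207 + 38.4 = 245.4 → 245
  G: 171 + 0.8×(255−171) = 171 + 67.2 = 238.2 → 238
  B: 11 + 0.8×(255−11) = 11 + 195.2 = 206.2 → 206
After the tint: rgb(245, 238, 206) = #f5eece.
A 26% tint moves each channel 26% toward 255:
  R: 245 + 0.26×(255−245) = 245 + 2.6 = 247.6 → 248
  G: 238 + 0.26×(255−238) = 238 + 4.42 = 242.42 → 242
  B: 206 + 0.26×(255−206) = 206 + 12.74 = 218.74 → 219
rgb(248, 242, 219) = #f8f2db.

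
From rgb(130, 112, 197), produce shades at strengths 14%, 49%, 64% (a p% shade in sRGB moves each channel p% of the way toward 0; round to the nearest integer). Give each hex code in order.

14%: (130 − 18.2 = 111.8→112, 112 − 15.68 = 96.32→96, 197 − 27.58 = 169.42→169) → #7060A9
49%: (130 − 63.7 = 66.3→66, 112 − 54.88 = 57.12→57, 197 − 96.53 = 100.47→100) → #423964
64%: (130 − 83.2 = 46.8→47, 112 − 71.68 = 40.32→40, 197 − 126.08 = 70.92→71) → #2F2847

#7060A9, #423964, #2F2847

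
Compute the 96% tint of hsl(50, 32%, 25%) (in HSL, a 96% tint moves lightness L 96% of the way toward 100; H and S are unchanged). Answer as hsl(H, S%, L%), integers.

L moves 96% from 25 toward 100: 25 + 72 = 97 → 97.
H and S are unchanged.

hsl(50, 32%, 97%)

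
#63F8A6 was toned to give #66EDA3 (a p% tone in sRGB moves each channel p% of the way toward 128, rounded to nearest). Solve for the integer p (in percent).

9%

#63F8A6 is rgb(99, 248, 166); #66EDA3 is rgb(102, 237, 163).
On the G channel (widest range): 237 ≈ 248 + (p/100)(128 − 248), so p ≈ 100×(237 − 248)/(128 − 248) = -1100/-120 = 9.17.
p = 9 reproduces all three channels after rounding.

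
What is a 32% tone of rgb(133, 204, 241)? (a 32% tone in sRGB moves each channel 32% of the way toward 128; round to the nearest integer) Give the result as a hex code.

#83B4CD

Per channel, c → c + 0.32(128 − c):
  R: 133 + 0.32×(128−133) = 133 − 1.6 = 131.4 → 131
  G: 204 − 24.32 = 179.68 → 180
  B: 241 + 0.32×(128−241) = 241 − 36.16 = 204.84 → 205
rgb(131, 180, 205) = #83B4CD.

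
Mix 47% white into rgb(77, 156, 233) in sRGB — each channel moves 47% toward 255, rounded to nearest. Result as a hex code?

#a1cbf3

Lerp each channel 47% toward 255:
  R: 77 + 0.47×(255−77) = 77 + 83.66 = 160.66 → 161
  G: 156 + 0.47×(255−156) = 156 + 46.53 = 202.53 → 203
  B: 233 + 0.47×(255−233) = 233 + 10.34 = 243.34 → 243
rgb(161, 203, 243) = #a1cbf3.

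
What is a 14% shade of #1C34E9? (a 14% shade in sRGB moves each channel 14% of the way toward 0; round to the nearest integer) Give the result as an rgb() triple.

rgb(24, 45, 200)

#1C34E9 is rgb(28, 52, 233).
Per channel, c → c + 0.14(0 − c):
  R: 28 + 0.14×(0−28) = 28 − 3.92 = 24.08 → 24
  G: 52 − 7.28 = 44.72 → 45
  B: 233 − 32.62 = 200.38 → 200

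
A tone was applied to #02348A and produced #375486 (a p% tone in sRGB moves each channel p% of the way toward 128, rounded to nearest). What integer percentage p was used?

42%

#02348A is rgb(2, 52, 138); #375486 is rgb(55, 84, 134).
On the R channel (widest range): 55 ≈ 2 + (p/100)(128 − 2), so p ≈ 100×(55 − 2)/(128 − 2) = 5300/126 = 42.06.
p = 42 reproduces all three channels after rounding.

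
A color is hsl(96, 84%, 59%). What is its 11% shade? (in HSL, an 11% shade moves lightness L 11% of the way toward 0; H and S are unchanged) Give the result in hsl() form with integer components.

L moves 11% from 59 toward 0: 59 − 6.49 = 52.51 → 53.
H and S are unchanged.

hsl(96, 84%, 53%)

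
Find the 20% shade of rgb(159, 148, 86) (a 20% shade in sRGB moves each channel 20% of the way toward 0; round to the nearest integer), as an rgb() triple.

Per channel, c → c + 0.2(0 − c):
  R: 159 + 0.2×(0−159) = 159 − 31.8 = 127.2 → 127
  G: 148 − 29.6 = 118.4 → 118
  B: 86 − 17.2 = 68.8 → 69

rgb(127, 118, 69)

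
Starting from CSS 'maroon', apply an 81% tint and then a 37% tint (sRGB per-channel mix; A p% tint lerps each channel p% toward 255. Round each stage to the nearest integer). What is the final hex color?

CSS maroon is rgb(128, 0, 0).
Per channel, c → c + 0.81(255 − c):
  R: 128 + 0.81×(255−128) = 128 + 102.87 = 230.87 → 231
  G: 0 + 0.81×(255−0) = 0 + 206.55 = 206.55 → 207
  B: 0 + 206.55 = 206.55 → 207
After the tint: rgb(231, 207, 207) = #e7cfcf.
Per channel, c → c + 0.37(255 − c):
  R: 231 + 0.37×(255−231) = 231 + 8.88 = 239.88 → 240
  G: 207 + 0.37×(255−207) = 207 + 17.76 = 224.76 → 225
  B: 207 + 17.76 = 224.76 → 225
rgb(240, 225, 225) = #f0e1e1.

#f0e1e1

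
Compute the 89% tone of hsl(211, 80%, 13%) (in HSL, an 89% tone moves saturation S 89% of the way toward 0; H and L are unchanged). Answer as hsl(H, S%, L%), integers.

S moves 89% from 80 toward 0: 80 − 71.2 = 8.8 → 9.
H and L are unchanged.

hsl(211, 9%, 13%)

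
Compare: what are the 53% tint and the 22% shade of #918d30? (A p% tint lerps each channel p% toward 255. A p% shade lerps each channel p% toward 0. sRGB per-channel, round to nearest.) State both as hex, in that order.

#cbc99e, #716e25

#918d30 is rgb(145, 141, 48).
53% tint:
  R: 145 + 0.53×(255−145) = 145 + 58.3 = 203.3 → 203
  G: 141 + 0.53×(255−141) = 141 + 60.42 = 201.42 → 201
  B: 48 + 109.71 = 157.71 → 158
  → #cbc99e
22% shade:
  R: 145 − 31.9 = 113.1 → 113
  G: 141 − 31.02 = 109.98 → 110
  B: 48 + 0.22×(0−48) = 48 − 10.56 = 37.44 → 37
  → #716e25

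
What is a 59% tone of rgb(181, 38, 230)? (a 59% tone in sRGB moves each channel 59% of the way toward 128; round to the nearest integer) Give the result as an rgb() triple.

Per channel, c → c + 0.59(128 − c):
  R: 181 + 0.59×(128−181) = 181 − 31.27 = 149.73 → 150
  G: 38 + 0.59×(128−38) = 38 + 53.1 = 91.1 → 91
  B: 230 + 0.59×(128−230) = 230 − 60.18 = 169.82 → 170

rgb(150, 91, 170)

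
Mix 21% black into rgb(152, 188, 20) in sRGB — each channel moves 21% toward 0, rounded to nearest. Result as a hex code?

Per channel, c → c + 0.21(0 − c):
  R: 152 − 31.92 = 120.08 → 120
  G: 188 − 39.48 = 148.52 → 149
  B: 20 − 4.2 = 15.8 → 16
rgb(120, 149, 16) = #789510.

#789510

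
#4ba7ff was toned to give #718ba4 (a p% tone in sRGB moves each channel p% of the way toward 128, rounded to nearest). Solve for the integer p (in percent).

#4ba7ff is rgb(75, 167, 255); #718ba4 is rgb(113, 139, 164).
On the B channel (widest range): 164 ≈ 255 + (p/100)(128 − 255), so p ≈ 100×(164 − 255)/(128 − 255) = -9100/-127 = 71.65.
p = 72 reproduces all three channels after rounding.

72%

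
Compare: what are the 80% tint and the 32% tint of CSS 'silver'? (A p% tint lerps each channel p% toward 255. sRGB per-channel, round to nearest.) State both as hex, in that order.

#F2F2F2, #D4D4D4

CSS silver is rgb(192, 192, 192).
80% tint:
  R: 192 + 50.4 = 242.4 → 242
  G: 192 + 0.8×(255−192) = 192 + 50.4 = 242.4 → 242
  B: 192 + 50.4 = 242.4 → 242
  → #F2F2F2
32% tint:
  R: 192 + 20.16 = 212.16 → 212
  G: 192 + 20.16 = 212.16 → 212
  B: 192 + 0.32×(255−192) = 192 + 20.16 = 212.16 → 212
  → #D4D4D4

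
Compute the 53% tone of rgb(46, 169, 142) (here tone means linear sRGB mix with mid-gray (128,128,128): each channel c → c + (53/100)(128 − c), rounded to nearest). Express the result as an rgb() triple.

rgb(89, 147, 135)

Per channel, c → c + 0.53(128 − c):
  R: 46 + 0.53×(128−46) = 46 + 43.46 = 89.46 → 89
  G: 169 + 0.53×(128−169) = 169 − 21.73 = 147.27 → 147
  B: 142 + 0.53×(128−142) = 142 − 7.42 = 134.58 → 135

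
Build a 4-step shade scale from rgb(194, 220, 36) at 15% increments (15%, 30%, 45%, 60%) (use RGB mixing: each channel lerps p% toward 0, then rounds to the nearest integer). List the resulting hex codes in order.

15%: (194 − 29.1 = 164.9→165, 220 − 33 = 187→187, 36 − 5.4 = 30.6→31) → #A5BB1F
30%: (194 − 58.2 = 135.8→136, 220 − 66 = 154→154, 36 − 10.8 = 25.2→25) → #889A19
45%: (194 − 87.3 = 106.7→107, 220 − 99 = 121→121, 36 − 16.2 = 19.8→20) → #6B7914
60%: (194 − 116.4 = 77.6→78, 220 − 132 = 88→88, 36 − 21.6 = 14.4→14) → #4E580E

#A5BB1F, #889A19, #6B7914, #4E580E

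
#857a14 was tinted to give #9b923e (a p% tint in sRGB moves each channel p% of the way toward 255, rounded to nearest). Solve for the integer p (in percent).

18%

#857a14 is rgb(133, 122, 20); #9b923e is rgb(155, 146, 62).
On the B channel (widest range): 62 ≈ 20 + (p/100)(255 − 20), so p ≈ 100×(62 − 20)/(255 − 20) = 4200/235 = 17.87.
p = 18 reproduces all three channels after rounding.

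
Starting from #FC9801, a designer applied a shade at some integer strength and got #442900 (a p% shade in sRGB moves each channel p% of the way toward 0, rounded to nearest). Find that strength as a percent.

73%

#FC9801 is rgb(252, 152, 1); #442900 is rgb(68, 41, 0).
On the R channel (widest range): 68 ≈ 252 + (p/100)(0 − 252), so p ≈ 100×(68 − 252)/(0 − 252) = -18400/-252 = 73.02.
p = 73 reproduces all three channels after rounding.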